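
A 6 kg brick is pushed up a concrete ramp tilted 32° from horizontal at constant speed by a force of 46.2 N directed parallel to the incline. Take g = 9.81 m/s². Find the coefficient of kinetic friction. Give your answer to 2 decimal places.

At constant speed ΣF = 0 along the incline. The applied 46.2 N acts up the slope; the weight component mg sin 32° = 31.191 N and kinetic friction μN both act down the slope.
So 46.2 = 31.191 + μ × 49.916, giving μ = (46.2 − 31.191) / 49.916 = 0.3007.

0.30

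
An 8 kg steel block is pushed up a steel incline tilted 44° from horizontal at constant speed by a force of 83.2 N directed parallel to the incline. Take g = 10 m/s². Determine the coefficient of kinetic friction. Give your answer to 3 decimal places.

At constant speed ΣF = 0 along the incline. The applied 83.2 N acts up the slope; the weight component mg sin 44° = 55.573 N and kinetic friction μN both act down the slope.
So 83.2 = 55.573 + μ × 57.547, giving μ = (83.2 − 55.573) / 57.547 = 0.4801.

0.480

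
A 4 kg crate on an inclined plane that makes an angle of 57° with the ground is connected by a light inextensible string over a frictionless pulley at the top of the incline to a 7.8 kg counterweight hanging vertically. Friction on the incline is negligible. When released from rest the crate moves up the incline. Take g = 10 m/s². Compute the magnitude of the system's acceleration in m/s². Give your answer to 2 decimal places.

For the crate on the incline: the weight component along the slope is m₁g sin 57° = 4 × 10 × 0.8387 = 33.548 N and the normal force is N = m₁g cos 57° = 21.786 N.
Newton's second law for the crate (up-slope positive): T − 33.548 = 4 a. For the hanging counterweight (downward positive): 7.8 × 10 − T = 7.8 a.
Adding the two equations eliminates T: 44.452 = 11.8 a, so a = 3.7671 m/s².

3.77 m/s²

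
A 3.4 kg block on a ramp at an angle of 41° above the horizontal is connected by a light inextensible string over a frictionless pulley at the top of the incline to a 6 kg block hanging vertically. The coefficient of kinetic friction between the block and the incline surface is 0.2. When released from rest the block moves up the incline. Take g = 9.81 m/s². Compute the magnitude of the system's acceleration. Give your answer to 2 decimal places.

3.40 m/s²

For the block on the incline: the weight component along the slope is m₁g sin 41° = 3.4 × 9.81 × 0.6561 = 21.884 N and the normal force is N = m₁g cos 41° = 25.173 N.
Kinetic friction opposes the block's motion up the incline: f = μN = 0.2 × 25.173 = 5.035 N acting down the slope.
Newton's second law for the block (up-slope positive): T − 21.884 − 5.035 = 3.4 a. For the hanging block (downward positive): 6 × 9.81 − T = 6 a.
Adding the two equations eliminates T: 31.941 = 9.4 a, so a = 3.3980 m/s².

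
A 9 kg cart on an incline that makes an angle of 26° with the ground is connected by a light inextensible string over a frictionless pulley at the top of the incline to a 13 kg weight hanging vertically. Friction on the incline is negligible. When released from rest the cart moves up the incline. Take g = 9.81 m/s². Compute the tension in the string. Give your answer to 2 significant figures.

75 N

For the cart on the incline: the weight component along the slope is m₁g sin 26° = 9 × 9.81 × 0.4384 = 38.706 N and the normal force is N = m₁g cos 26° = 79.355 N.
Newton's second law for the cart (up-slope positive): T − 38.706 = 9 a. For the hanging weight (downward positive): 13 × 9.81 − T = 13 a.
Adding the two equations eliminates T: 88.824 = 22 a, so a = 4.0375 m/s².
Then from the hanging weight's equation, T = 13 × (9.81 − 4.0375) = 75.043 N.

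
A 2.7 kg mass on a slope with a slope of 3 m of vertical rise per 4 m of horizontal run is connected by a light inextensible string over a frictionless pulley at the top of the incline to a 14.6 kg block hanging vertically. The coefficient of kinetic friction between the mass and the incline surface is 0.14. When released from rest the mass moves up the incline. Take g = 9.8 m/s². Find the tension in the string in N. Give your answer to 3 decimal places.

For the mass on the incline: the weight component along the slope is m₁g sin 36.87° = 2.7 × 9.8 × 0.6000 = 15.876 N and the normal force is N = m₁g cos 36.87° = 21.168 N.
Kinetic friction opposes the mass's motion up the incline: f = μN = 0.14 × 21.168 = 2.964 N acting down the slope.
Newton's second law for the mass (up-slope positive): T − 15.876 − 2.964 = 2.7 a. For the hanging block (downward positive): 14.6 × 9.8 − T = 14.6 a.
Adding the two equations eliminates T: 124.240 = 17.3 a, so a = 7.1815 m/s².
Then from the hanging block's equation, T = 14.6 × (9.8 − 7.1815) = 38.230 N.

38.230 N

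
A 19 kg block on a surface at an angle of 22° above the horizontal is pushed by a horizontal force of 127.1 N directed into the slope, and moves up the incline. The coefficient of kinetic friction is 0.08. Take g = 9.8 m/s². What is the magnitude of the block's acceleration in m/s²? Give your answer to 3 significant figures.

The horizontal push has components F cos 22° = 127.1 × 0.9272 = 117.847 N up the incline and F sin 22° = 127.1 × 0.3746 = 47.612 N pressing into the surface.
The normal force is therefore N = mg cos 22° + F sin 22° = 172.645 + 47.612 = 220.257 N, and kinetic friction down the slope is μN = 0.08 × 220.257 = 17.621 N.
Along the incline: F cos 22° − mg sin 22° − μN = ma, so 117.847 − 69.751 − 17.621 = 19 a, giving a = 1.6039 m/s².

1.60 m/s²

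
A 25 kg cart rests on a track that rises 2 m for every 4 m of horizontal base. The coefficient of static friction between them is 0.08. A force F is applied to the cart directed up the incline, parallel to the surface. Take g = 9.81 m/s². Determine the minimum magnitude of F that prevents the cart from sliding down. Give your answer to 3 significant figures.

92.1 N

The normal force is N = mg cos 26.57° = 219.358 N. With F at its minimum the cart is on the verge of sliding down, so static friction is at its maximum μ_s N = 0.08 × 219.358 = 17.549 N and acts up the slope.
Equilibrium along the incline: F + μ_s N = mg sin 26.57°, so F = 109.679 − 17.549 = 92.130 N.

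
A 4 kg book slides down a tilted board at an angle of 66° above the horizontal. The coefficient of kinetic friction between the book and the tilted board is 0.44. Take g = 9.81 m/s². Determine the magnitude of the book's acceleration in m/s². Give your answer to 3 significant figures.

Resolving the weight along the incline: the component pulling the book down the slope is mg sin 66° = 4 × 9.81 × 0.9135 = 35.846 N, and the normal force is N = mg cos 66° = 4 × 9.81 × 0.4067 = 15.959 N.
Kinetic friction acts up the slope with magnitude f = μN = 0.44 × 15.959 = 7.022 N.
Net force along the incline is 35.846 − 7.022 = 28.824 N, so a = 28.824 / 4 = 7.2060 m/s².

7.21 m/s²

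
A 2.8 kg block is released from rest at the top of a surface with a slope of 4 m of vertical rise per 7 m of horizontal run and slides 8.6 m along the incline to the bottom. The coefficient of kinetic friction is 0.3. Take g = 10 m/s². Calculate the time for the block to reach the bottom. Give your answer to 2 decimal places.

The weight component along the incline is mg sin 29.74° = 13.892 N and the normal force is N = mg cos 29.74° = 24.311 N.
Friction up the slope is f = μN = 0.3 × 24.311 = 7.293 N, so the net downslope force is 13.892 − 7.293 = 6.599 N and a = 6.599 / 2.8 = 2.3568 m/s².
Starting from rest, L = ½at², so t = √(2L/a) = √(2 × 8.6 / 2.3568) = 2.7015 s.

2.70 s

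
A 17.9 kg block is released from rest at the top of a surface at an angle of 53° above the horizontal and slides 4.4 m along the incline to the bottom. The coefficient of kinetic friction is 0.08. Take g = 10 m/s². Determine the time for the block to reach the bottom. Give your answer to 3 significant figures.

1.08 s

The weight component along the incline is mg sin 53° = 142.956 N and the normal force is N = mg cos 53° = 107.725 N.
Friction up the slope is f = μN = 0.08 × 107.725 = 8.618 N, so the net downslope force is 142.956 − 8.618 = 134.338 N and a = 134.338 / 17.9 = 7.5049 m/s².
Starting from rest, L = ½at², so t = √(2L/a) = √(2 × 4.4 / 7.5049) = 1.0829 s.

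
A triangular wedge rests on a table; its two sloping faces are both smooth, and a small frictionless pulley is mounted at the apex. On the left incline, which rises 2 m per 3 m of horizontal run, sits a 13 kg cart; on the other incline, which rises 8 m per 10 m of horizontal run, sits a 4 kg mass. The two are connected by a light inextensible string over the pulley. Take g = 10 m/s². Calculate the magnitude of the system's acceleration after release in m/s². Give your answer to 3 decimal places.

Resolve each weight along its own incline: the 13 kg mass has component 13 × 10 × sin 33.69° = 72.111 N down its slope, and the 4 kg mass has 4 × 10 × sin 38.66° = 24.988 N down its slope.
The 13 kg side's 72.111 N exceeds the other side's 24.988 N, so that mass slides down and the 4 kg mass slides up. Taking that direction as positive, Newton's second law for the whole system gives 72.111 − 24.988 = (13 + 4) a, so a = 47.123 / 17 = 2.7719 m/s².

2.772 m/s²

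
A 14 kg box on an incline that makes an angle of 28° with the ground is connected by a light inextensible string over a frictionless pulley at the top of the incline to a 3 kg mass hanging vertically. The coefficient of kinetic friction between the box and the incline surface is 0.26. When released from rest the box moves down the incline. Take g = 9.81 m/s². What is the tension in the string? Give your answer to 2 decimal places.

30.05 N

For the box on the incline: the weight component along the slope is m₁g sin 28° = 14 × 9.81 × 0.4695 = 64.481 N and the normal force is N = m₁g cos 28° = 121.264 N.
Kinetic friction opposes the box's motion down the incline: f = μN = 0.26 × 121.264 = 31.529 N acting up the slope.
Newton's second law for the box (down-slope positive): 64.481 − 31.529 − T = 14 a. For the hanging mass (upward positive): T − 3 × 9.81 = 3 a.
Adding the two equations eliminates T: 3.522 = 17 a, so a = 0.2072 m/s².
Then from the hanging mass's equation, T = 3 × (9.81 + 0.2072) = 30.052 N.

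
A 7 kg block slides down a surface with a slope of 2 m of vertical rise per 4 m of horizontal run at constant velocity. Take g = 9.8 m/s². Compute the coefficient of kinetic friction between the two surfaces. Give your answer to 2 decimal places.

0.50

At constant velocity the net force along the incline is zero: mg sin 26.57° = μ mg cos 26.57°.
So μ = tan 26.57° = 0.4472 / 0.8944 = 0.5000.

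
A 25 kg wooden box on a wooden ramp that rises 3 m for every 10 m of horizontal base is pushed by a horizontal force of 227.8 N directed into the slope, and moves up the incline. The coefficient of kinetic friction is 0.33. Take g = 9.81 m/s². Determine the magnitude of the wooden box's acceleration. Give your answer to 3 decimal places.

1.944 m/s²

The horizontal push has components F cos 16.70° = 227.8 × 0.9578 = 218.187 N up the incline and F sin 16.70° = 227.8 × 0.2873 = 65.447 N pressing into the surface.
The normal force is therefore N = mg cos 16.70° + F sin 16.70° = 234.900 + 65.447 = 300.347 N, and kinetic friction down the slope is μN = 0.33 × 300.347 = 99.115 N.
Along the incline: F cos 16.70° − mg sin 16.70° − μN = ma, so 218.187 − 70.460 − 99.115 = 25 a, giving a = 1.9445 m/s².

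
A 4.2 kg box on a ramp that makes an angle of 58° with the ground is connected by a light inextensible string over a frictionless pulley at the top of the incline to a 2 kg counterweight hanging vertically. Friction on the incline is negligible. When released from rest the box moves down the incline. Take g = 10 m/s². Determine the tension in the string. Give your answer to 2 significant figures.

25 N

For the box on the incline: the weight component along the slope is m₁g sin 58° = 4.2 × 10 × 0.8480 = 35.616 N and the normal force is N = m₁g cos 58° = 22.257 N.
Newton's second law for the box (down-slope positive): 35.616 − T = 4.2 a. For the hanging counterweight (upward positive): T − 2 × 10 = 2 a.
Adding the two equations eliminates T: 15.616 = 6.2 a, so a = 2.5187 m/s².
Then from the hanging counterweight's equation, T = 2 × (10 + 2.5187) = 25.037 N.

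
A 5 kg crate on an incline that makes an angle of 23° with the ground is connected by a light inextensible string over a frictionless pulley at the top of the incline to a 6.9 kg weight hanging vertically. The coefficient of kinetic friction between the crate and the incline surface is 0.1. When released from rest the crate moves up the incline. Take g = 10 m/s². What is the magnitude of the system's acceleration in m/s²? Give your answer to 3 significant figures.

3.77 m/s²

For the crate on the incline: the weight component along the slope is m₁g sin 23° = 5 × 10 × 0.3907 = 19.535 N and the normal force is N = m₁g cos 23° = 46.025 N.
Kinetic friction opposes the crate's motion up the incline: f = μN = 0.1 × 46.025 = 4.603 N acting down the slope.
Newton's second law for the crate (up-slope positive): T − 19.535 − 4.603 = 5 a. For the hanging weight (downward positive): 6.9 × 10 − T = 6.9 a.
Adding the two equations eliminates T: 44.862 = 11.9 a, so a = 3.7699 m/s².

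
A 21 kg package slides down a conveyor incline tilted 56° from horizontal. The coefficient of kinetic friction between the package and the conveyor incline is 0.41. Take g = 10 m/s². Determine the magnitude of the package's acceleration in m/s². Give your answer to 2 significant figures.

Resolving the weight along the incline: the component pulling the package down the slope is mg sin 56° = 21 × 10 × 0.8290 = 174.090 N, and the normal force is N = mg cos 56° = 21 × 10 × 0.5592 = 117.432 N.
Kinetic friction acts up the slope with magnitude f = μN = 0.41 × 117.432 = 48.147 N.
Net force along the incline is 174.090 − 48.147 = 125.943 N, so a = 125.943 / 21 = 5.9973 m/s².

6.0 m/s²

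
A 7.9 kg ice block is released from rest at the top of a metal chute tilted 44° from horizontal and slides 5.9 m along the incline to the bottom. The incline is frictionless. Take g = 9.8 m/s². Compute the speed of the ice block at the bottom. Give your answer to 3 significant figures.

8.96 m/s

The weight component along the incline is mg sin 44° = 53.780 N and the normal force is N = mg cos 44° = 55.691 N.
With no friction, a = g sin 44° = 6.8077 m/s².
Starting from rest over a distance of 5.9 m, v² = 2aL = 2 × 6.8077 × 5.9 = 80.3309, so v = 8.9628 m/s.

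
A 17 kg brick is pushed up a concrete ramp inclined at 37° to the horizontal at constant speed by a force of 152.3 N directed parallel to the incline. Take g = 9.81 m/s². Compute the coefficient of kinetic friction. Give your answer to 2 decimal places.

0.39

At constant speed ΣF = 0 along the incline. The applied 152.3 N acts up the slope; the weight component mg sin 37° = 100.365 N and kinetic friction μN both act down the slope.
So 152.3 = 100.365 + μ × 133.188, giving μ = (152.3 − 100.365) / 133.188 = 0.3899.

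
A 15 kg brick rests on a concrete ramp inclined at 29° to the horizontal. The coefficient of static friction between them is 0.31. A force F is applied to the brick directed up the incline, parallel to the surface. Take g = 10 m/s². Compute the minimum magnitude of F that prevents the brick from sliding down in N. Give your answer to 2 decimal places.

The normal force is N = mg cos 29° = 131.193 N. With F at its minimum the brick is on the verge of sliding down, so static friction is at its maximum μ_s N = 0.31 × 131.193 = 40.670 N and acts up the slope.
Equilibrium along the incline: F + μ_s N = mg sin 29°, so F = 72.721 − 40.670 = 32.051 N.

32.05 N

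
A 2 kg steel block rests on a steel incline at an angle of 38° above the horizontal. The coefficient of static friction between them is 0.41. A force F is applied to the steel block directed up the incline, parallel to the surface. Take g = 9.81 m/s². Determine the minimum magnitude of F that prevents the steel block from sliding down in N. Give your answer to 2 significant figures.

5.7 N

The normal force is N = mg cos 38° = 15.461 N. With F at its minimum the steel block is on the verge of sliding down, so static friction is at its maximum μ_s N = 0.41 × 15.461 = 6.339 N and acts up the slope.
Equilibrium along the incline: F + μ_s N = mg sin 38°, so F = 12.079 − 6.339 = 5.740 N.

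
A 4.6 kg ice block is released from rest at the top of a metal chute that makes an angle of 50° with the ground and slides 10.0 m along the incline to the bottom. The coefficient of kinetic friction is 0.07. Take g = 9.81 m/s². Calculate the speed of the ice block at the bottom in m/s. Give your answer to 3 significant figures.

The weight component along the incline is mg sin 50° = 34.569 N and the normal force is N = mg cos 50° = 29.006 N.
Friction up the slope is f = μN = 0.07 × 29.006 = 2.030 N, so the net downslope force is 34.569 − 2.030 = 32.539 N and a = 32.539 / 4.6 = 7.0737 m/s².
Starting from rest over a distance of 10.0 m, v² = 2aL = 2 × 7.0737 × 10.0 = 141.4740, so v = 11.8943 m/s.

11.9 m/s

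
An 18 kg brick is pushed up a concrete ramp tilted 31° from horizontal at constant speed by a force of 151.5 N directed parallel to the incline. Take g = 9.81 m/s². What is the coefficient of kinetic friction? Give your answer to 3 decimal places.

At constant speed ΣF = 0 along the incline. The applied 151.5 N acts up the slope; the weight component mg sin 31° = 90.945 N and kinetic friction μN both act down the slope.
So 151.5 = 90.945 + μ × 151.359, giving μ = (151.5 − 90.945) / 151.359 = 0.4001.

0.400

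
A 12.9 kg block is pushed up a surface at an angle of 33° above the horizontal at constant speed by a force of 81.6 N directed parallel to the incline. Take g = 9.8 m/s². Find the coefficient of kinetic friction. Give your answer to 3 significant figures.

At constant speed ΣF = 0 along the incline. The applied 81.6 N acts up the slope; the weight component mg sin 33° = 68.853 N and kinetic friction μN both act down the slope.
So 81.6 = 68.853 + μ × 106.025, giving μ = (81.6 − 68.853) / 106.025 = 0.1202.

0.120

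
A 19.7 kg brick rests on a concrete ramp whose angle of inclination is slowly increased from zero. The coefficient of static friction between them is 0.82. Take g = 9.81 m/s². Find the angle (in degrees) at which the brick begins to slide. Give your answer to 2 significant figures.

39°

At the threshold of sliding, static friction is at its maximum μ_s N and exactly balances the weight component along the incline: mg sin θ = μ_s mg cos θ.
Hence tan θ = μ_s = 0.82, so θ = arctan(0.82) = 39.3518°.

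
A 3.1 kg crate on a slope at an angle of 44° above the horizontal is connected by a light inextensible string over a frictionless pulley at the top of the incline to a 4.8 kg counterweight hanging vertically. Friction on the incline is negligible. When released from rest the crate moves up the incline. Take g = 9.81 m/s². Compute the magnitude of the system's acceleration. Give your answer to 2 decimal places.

3.29 m/s²

For the crate on the incline: the weight component along the slope is m₁g sin 44° = 3.1 × 9.81 × 0.6947 = 21.127 N and the normal force is N = m₁g cos 44° = 21.876 N.
Newton's second law for the crate (up-slope positive): T − 21.127 = 3.1 a. For the hanging counterweight (downward positive): 4.8 × 9.81 − T = 4.8 a.
Adding the two equations eliminates T: 25.961 = 7.9 a, so a = 3.2862 m/s².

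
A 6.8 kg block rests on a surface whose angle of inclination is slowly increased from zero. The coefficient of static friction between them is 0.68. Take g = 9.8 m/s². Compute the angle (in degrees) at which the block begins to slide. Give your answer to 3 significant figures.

34.2°

At the threshold of sliding, static friction is at its maximum μ_s N and exactly balances the weight component along the incline: mg sin θ = μ_s mg cos θ.
Hence tan θ = μ_s = 0.68, so θ = arctan(0.68) = 34.2157°.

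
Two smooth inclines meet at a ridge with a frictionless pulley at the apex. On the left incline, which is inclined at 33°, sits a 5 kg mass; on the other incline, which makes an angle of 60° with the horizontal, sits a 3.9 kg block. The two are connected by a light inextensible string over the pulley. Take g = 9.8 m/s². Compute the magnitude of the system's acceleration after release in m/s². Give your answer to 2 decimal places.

Resolve each weight along its own incline: the 5 kg mass has component 5 × 9.8 × sin 33° = 26.687 N down its slope, and the 3.9 kg mass has 3.9 × 9.8 × sin 60° = 33.099 N down its slope.
The 3.9 kg side's 33.099 N exceeds the other side's 26.687 N, so that mass slides down and the 5 kg mass slides up. Taking that direction as positive, Newton's second law for the whole system gives 33.099 − 26.687 = (5 + 3.9) a, so a = 6.412 / 8.9 = 0.7204 m/s².

0.72 m/s²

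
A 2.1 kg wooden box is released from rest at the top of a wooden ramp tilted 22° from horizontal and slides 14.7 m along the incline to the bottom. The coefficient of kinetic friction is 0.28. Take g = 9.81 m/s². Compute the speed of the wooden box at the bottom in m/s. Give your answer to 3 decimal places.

5.759 m/s

The weight component along the incline is mg sin 22° = 7.717 N and the normal force is N = mg cos 22° = 19.101 N.
Friction up the slope is f = μN = 0.28 × 19.101 = 5.348 N, so the net downslope force is 7.717 − 5.348 = 2.369 N and a = 2.369 / 2.1 = 1.1281 m/s².
Starting from rest over a distance of 14.7 m, v² = 2aL = 2 × 1.1281 × 14.7 = 33.1661, so v = 5.7590 m/s.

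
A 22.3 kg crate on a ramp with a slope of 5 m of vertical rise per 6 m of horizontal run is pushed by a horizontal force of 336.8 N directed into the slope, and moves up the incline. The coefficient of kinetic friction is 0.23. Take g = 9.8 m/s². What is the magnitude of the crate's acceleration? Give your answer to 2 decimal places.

The horizontal push has components F cos 39.81° = 336.8 × 0.7682 = 258.730 N up the incline and F sin 39.81° = 336.8 × 0.6402 = 215.619 N pressing into the surface.
The normal force is therefore N = mg cos 39.81° + F sin 39.81° = 167.882 + 215.619 = 383.501 N, and kinetic friction down the slope is μN = 0.23 × 383.501 = 88.205 N.
Along the incline: F cos 39.81° − mg sin 39.81° − μN = ma, so 258.730 − 139.909 − 88.205 = 22.3 a, giving a = 1.3729 m/s².

1.37 m/s²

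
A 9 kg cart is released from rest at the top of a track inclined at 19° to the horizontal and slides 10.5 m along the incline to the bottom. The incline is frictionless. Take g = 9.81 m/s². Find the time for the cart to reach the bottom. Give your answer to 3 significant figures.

2.56 s

The weight component along the incline is mg sin 19° = 28.744 N and the normal force is N = mg cos 19° = 83.480 N.
With no friction, a = g sin 19° = 3.1938 m/s².
Starting from rest, L = ½at², so t = √(2L/a) = √(2 × 10.5 / 3.1938) = 2.5642 s.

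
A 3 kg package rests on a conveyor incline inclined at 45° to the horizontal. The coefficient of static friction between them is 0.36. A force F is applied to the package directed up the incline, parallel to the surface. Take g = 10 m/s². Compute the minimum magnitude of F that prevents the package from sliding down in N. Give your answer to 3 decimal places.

The normal force is N = mg cos 45° = 21.213 N. With F at its minimum the package is on the verge of sliding down, so static friction is at its maximum μ_s N = 0.36 × 21.213 = 7.637 N and acts up the slope.
Equilibrium along the incline: F + μ_s N = mg sin 45°, so F = 21.213 − 7.637 = 13.576 N.

13.576 N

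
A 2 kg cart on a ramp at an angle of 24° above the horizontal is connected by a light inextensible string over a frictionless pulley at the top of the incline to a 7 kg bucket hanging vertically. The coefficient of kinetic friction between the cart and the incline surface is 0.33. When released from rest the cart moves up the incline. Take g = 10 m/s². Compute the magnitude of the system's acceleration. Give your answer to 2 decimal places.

For the cart on the incline: the weight component along the slope is m₁g sin 24° = 2 × 10 × 0.4067 = 8.134 N and the normal force is N = m₁g cos 24° = 18.271 N.
Kinetic friction opposes the cart's motion up the incline: f = μN = 0.33 × 18.271 = 6.029 N acting down the slope.
Newton's second law for the cart (up-slope positive): T − 8.134 − 6.029 = 2 a. For the hanging bucket (downward positive): 7 × 10 − T = 7 a.
Adding the two equations eliminates T: 55.837 = 9 a, so a = 6.2041 m/s².

6.20 m/s²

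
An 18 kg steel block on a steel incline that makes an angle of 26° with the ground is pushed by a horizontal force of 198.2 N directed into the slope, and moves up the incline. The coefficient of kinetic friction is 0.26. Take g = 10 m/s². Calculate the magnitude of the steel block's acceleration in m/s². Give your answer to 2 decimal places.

The horizontal push has components F cos 26° = 198.2 × 0.8988 = 178.142 N up the incline and F sin 26° = 198.2 × 0.4384 = 86.891 N pressing into the surface.
The normal force is therefore N = mg cos 26° + F sin 26° = 161.784 + 86.891 = 248.675 N, and kinetic friction down the slope is μN = 0.26 × 248.675 = 64.656 N.
Along the incline: F cos 26° − mg sin 26° − μN = ma, so 178.142 − 78.912 − 64.656 = 18 a, giving a = 1.9208 m/s².

1.92 m/s²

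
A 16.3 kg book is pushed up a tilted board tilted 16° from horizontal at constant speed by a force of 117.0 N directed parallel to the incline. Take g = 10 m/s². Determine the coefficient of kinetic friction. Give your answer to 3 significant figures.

At constant speed ΣF = 0 along the incline. The applied 117.0 N acts up the slope; the weight component mg sin 16° = 44.929 N and kinetic friction μN both act down the slope.
So 117.0 = 44.929 + μ × 156.686, giving μ = (117.0 − 44.929) / 156.686 = 0.4600.

0.460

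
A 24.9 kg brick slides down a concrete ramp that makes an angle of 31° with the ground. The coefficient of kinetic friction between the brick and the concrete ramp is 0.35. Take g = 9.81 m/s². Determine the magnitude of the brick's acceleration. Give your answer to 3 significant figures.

2.11 m/s²

Resolving the weight along the incline: the component pulling the brick down the slope is mg sin 31° = 24.9 × 9.81 × 0.5150 = 125.799 N, and the normal force is N = mg cos 31° = 24.9 × 9.81 × 0.8572 = 209.387 N.
Kinetic friction acts up the slope with magnitude f = μN = 0.35 × 209.387 = 73.285 N.
Net force along the incline is 125.799 − 73.285 = 52.514 N, so a = 52.514 / 24.9 = 2.1090 m/s².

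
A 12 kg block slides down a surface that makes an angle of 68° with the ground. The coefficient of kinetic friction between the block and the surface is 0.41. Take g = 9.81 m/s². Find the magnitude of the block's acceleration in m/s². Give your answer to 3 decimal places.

7.589 m/s²

Resolving the weight along the incline: the component pulling the block down the slope is mg sin 68° = 12 × 9.81 × 0.9272 = 109.150 N, and the normal force is N = mg cos 68° = 12 × 9.81 × 0.3746 = 44.098 N.
Kinetic friction acts up the slope with magnitude f = μN = 0.41 × 44.098 = 18.080 N.
Net force along the incline is 109.150 − 18.080 = 91.070 N, so a = 91.070 / 12 = 7.5892 m/s².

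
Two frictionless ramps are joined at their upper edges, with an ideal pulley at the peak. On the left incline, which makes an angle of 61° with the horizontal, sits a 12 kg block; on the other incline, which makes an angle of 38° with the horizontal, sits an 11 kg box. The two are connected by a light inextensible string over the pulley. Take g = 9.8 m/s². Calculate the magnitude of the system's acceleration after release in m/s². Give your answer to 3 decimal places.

1.586 m/s²

Resolve each weight along its own incline: the 12 kg mass has component 12 × 9.8 × sin 61° = 102.855 N down its slope, and the 11 kg mass has 11 × 9.8 × sin 38° = 66.368 N down its slope.
The 12 kg side's 102.855 N exceeds the other side's 66.368 N, so that mass slides down and the 11 kg mass slides up. Taking that direction as positive, Newton's second law for the whole system gives 102.855 − 66.368 = (12 + 11) a, so a = 36.487 / 23 = 1.5864 m/s².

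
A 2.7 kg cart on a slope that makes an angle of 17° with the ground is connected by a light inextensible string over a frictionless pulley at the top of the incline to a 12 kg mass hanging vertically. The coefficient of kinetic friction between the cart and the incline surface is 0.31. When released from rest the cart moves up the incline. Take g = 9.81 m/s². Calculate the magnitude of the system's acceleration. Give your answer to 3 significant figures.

For the cart on the incline: the weight component along the slope is m₁g sin 17° = 2.7 × 9.81 × 0.2924 = 7.745 N and the normal force is N = m₁g cos 17° = 25.330 N.
Kinetic friction opposes the cart's motion up the incline: f = μN = 0.31 × 25.330 = 7.852 N acting down the slope.
Newton's second law for the cart (up-slope positive): T − 7.745 − 7.852 = 2.7 a. For the hanging mass (downward positive): 12 × 9.81 − T = 12 a.
Adding the two equations eliminates T: 102.123 = 14.7 a, so a = 6.9471 m/s².

6.95 m/s²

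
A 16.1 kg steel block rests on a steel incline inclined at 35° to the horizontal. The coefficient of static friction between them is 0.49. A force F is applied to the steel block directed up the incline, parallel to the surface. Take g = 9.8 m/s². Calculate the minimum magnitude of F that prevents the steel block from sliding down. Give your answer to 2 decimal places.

27.17 N

The normal force is N = mg cos 35° = 129.246 N. With F at its minimum the steel block is on the verge of sliding down, so static friction is at its maximum μ_s N = 0.49 × 129.246 = 63.331 N and acts up the slope.
Equilibrium along the incline: F + μ_s N = mg sin 35°, so F = 90.499 − 63.331 = 27.168 N.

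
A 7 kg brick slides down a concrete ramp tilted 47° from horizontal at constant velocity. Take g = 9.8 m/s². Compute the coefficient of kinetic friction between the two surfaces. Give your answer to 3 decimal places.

At constant velocity the net force along the incline is zero: mg sin 47° = μ mg cos 47°.
So μ = tan 47° = 0.7314 / 0.6820 = 1.0724.

1.072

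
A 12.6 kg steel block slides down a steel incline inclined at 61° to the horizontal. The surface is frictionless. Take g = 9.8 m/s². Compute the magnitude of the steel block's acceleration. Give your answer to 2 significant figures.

8.6 m/s²

Resolving the weight along the incline: the component pulling the steel block down the slope is mg sin 61° = 12.6 × 9.8 × 0.8746 = 107.996 N, and the normal force is N = mg cos 61° = 12.6 × 9.8 × 0.4848 = 59.863 N.
With no friction the net force along the incline is 107.996 N, so a = g sin 61° = 107.996 / 12.6 = 8.5711 m/s².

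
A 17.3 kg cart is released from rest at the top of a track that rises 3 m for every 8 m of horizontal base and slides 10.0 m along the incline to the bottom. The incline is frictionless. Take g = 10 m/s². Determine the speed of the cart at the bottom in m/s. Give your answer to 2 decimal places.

The weight component along the incline is mg sin 20.56° = 60.744 N and the normal force is N = mg cos 20.56° = 161.985 N.
With no friction, a = g sin 20.56° = 3.5112 m/s².
Starting from rest over a distance of 10.0 m, v² = 2aL = 2 × 3.5112 × 10.0 = 70.2240, so v = 8.3800 m/s.

8.38 m/s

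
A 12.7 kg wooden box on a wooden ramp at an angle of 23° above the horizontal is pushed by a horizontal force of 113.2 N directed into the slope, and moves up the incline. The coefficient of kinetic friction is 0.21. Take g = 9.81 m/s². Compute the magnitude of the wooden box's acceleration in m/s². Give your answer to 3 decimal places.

The horizontal push has components F cos 23° = 113.2 × 0.9205 = 104.201 N up the incline and F sin 23° = 113.2 × 0.3907 = 44.227 N pressing into the surface.
The normal force is therefore N = mg cos 23° + F sin 23° = 114.682 + 44.227 = 158.909 N, and kinetic friction down the slope is μN = 0.21 × 158.909 = 33.371 N.
Along the incline: F cos 23° − mg sin 23° − μN = ma, so 104.201 − 48.676 − 33.371 = 12.7 a, giving a = 1.7444 m/s².

1.744 m/s²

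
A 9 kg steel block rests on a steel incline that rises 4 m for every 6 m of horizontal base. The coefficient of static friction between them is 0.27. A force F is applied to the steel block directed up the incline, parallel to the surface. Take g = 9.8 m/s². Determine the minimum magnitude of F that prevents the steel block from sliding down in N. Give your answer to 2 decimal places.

29.11 N

The normal force is N = mg cos 33.69° = 73.387 N. With F at its minimum the steel block is on the verge of sliding down, so static friction is at its maximum μ_s N = 0.27 × 73.387 = 19.814 N and acts up the slope.
Equilibrium along the incline: F + μ_s N = mg sin 33.69°, so F = 48.925 − 19.814 = 29.111 N.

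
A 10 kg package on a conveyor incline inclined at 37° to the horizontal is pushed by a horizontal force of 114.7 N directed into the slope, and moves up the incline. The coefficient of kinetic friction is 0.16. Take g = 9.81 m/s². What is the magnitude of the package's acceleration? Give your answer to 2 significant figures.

0.90 m/s²

The horizontal push has components F cos 37° = 114.7 × 0.7986 = 91.599 N up the incline and F sin 37° = 114.7 × 0.6018 = 69.026 N pressing into the surface.
The normal force is therefore N = mg cos 37° + F sin 37° = 78.343 + 69.026 = 147.369 N, and kinetic friction down the slope is μN = 0.16 × 147.369 = 23.579 N.
Along the incline: F cos 37° − mg sin 37° − μN = ma, so 91.599 − 59.037 − 23.579 = 10 a, giving a = 0.8983 m/s².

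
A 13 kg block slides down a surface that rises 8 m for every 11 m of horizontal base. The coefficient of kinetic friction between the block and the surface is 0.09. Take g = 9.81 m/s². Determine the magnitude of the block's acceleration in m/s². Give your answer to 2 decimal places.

5.06 m/s²

Resolving the weight along the incline: the component pulling the block down the slope is mg sin 36.03° = 13 × 9.81 × 0.5882 = 75.013 N, and the normal force is N = mg cos 36.03° = 13 × 9.81 × 0.8087 = 103.134 N.
Kinetic friction acts up the slope with magnitude f = μN = 0.09 × 103.134 = 9.282 N.
Net force along the incline is 75.013 − 9.282 = 65.731 N, so a = 65.731 / 13 = 5.0562 m/s².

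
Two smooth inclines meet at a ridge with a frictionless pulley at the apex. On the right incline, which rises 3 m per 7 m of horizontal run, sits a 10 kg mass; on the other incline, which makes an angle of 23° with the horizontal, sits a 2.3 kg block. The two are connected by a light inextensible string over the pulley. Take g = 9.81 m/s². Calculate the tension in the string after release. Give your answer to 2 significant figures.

14 N

Resolve each weight along its own incline: the 10 kg mass has component 10 × 9.81 × sin 23.20° = 38.643 N down its slope, and the 2.3 kg mass has 2.3 × 9.81 × sin 23° = 8.816 N down its slope.
The 10 kg side's 38.643 N exceeds the other side's 8.816 N, so that mass slides down and the 2.3 kg mass slides up. Taking that direction as positive, Newton's second law for the whole system gives 38.643 − 8.816 = (10 + 2.3) a, so a = 29.827 / 12.3 = 2.4250 m/s².
For the 2.3 kg mass (up-slope positive): T − 8.816 = 2.3 × 2.4250, so T = 14.393 N.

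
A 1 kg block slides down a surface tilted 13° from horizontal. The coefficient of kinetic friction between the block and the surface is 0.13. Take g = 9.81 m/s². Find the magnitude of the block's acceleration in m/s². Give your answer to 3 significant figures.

0.964 m/s²

Resolving the weight along the incline: the component pulling the block down the slope is mg sin 13° = 1 × 9.81 × 0.2250 = 2.207 N, and the normal force is N = mg cos 13° = 1 × 9.81 × 0.9744 = 9.559 N.
Kinetic friction acts up the slope with magnitude f = μN = 0.13 × 9.559 = 1.243 N.
Net force along the incline is 2.207 − 1.243 = 0.964 N, so a = 0.964 / 1 = 0.9640 m/s².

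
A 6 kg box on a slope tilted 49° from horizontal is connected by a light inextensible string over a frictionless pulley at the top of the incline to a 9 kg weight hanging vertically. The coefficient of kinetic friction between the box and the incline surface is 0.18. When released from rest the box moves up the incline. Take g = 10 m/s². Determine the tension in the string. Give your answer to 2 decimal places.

67.42 N

For the box on the incline: the weight component along the slope is m₁g sin 49° = 6 × 10 × 0.7547 = 45.282 N and the normal force is N = m₁g cos 49° = 39.364 N.
Kinetic friction opposes the box's motion up the incline: f = μN = 0.18 × 39.364 = 7.086 N acting down the slope.
Newton's second law for the box (up-slope positive): T − 45.282 − 7.086 = 6 a. For the hanging weight (downward positive): 9 × 10 − T = 9 a.
Adding the two equations eliminates T: 37.632 = 15 a, so a = 2.5088 m/s².
Then from the hanging weight's equation, T = 9 × (10 − 2.5088) = 67.421 N.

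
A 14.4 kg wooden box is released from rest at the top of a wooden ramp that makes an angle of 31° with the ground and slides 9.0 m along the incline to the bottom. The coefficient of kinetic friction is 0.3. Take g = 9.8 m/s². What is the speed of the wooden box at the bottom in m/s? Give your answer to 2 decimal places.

6.74 m/s

The weight component along the incline is mg sin 31° = 72.682 N and the normal force is N = mg cos 31° = 120.963 N.
Friction up the slope is f = μN = 0.3 × 120.963 = 36.289 N, so the net downslope force is 72.682 − 36.289 = 36.393 N and a = 36.393 / 14.4 = 2.5273 m/s².
Starting from rest over a distance of 9.0 m, v² = 2aL = 2 × 2.5273 × 9.0 = 45.4914, so v = 6.7447 m/s.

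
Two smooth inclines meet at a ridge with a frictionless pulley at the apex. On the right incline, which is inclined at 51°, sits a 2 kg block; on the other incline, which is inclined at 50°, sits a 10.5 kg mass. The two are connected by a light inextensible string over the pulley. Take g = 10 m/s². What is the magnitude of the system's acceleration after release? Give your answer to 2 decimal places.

Resolve each weight along its own incline: the 2 kg mass has component 2 × 10 × sin 51° = 15.543 N down its slope, and the 10.5 kg mass has 10.5 × 10 × sin 50° = 80.435 N down its slope.
The 10.5 kg side's 80.435 N exceeds the other side's 15.543 N, so that mass slides down and the 2 kg mass slides up. Taking that direction as positive, Newton's second law for the whole system gives 80.435 − 15.543 = (2 + 10.5) a, so a = 64.892 / 12.5 = 5.1914 m/s².

5.19 m/s²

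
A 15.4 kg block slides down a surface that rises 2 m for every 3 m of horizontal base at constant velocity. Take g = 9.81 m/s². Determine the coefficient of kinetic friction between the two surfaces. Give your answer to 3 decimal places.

At constant velocity the net force along the incline is zero: mg sin 33.69° = μ mg cos 33.69°.
So μ = tan 33.69° = 0.5547 / 0.8321 = 0.6666.

0.667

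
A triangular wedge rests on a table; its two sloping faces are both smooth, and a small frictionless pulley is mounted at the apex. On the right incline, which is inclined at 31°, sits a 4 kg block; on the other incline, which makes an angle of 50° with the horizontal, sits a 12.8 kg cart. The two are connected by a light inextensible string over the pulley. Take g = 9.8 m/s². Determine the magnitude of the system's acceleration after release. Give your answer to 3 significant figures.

Resolve each weight along its own incline: the 4 kg mass has component 4 × 9.8 × sin 31° = 20.189 N down its slope, and the 12.8 kg mass has 12.8 × 9.8 × sin 50° = 96.093 N down its slope.
The 12.8 kg side's 96.093 N exceeds the other side's 20.189 N, so that mass slides down and the 4 kg mass slides up. Taking that direction as positive, Newton's second law for the whole system gives 96.093 − 20.189 = (4 + 12.8) a, so a = 75.904 / 16.8 = 4.5181 m/s².

4.52 m/s²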